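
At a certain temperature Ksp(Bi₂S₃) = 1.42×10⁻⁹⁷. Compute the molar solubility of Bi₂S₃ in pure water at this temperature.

1.67×10⁻²⁰ M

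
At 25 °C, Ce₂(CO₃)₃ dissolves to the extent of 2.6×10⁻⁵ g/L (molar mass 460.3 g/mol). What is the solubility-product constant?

s = (2.6×10⁻⁵ g L⁻¹)/(460.3 g mol⁻¹) = 5.648×10⁻⁸ M
Ce₂(CO₃)₃(s) ⇌ 2 Ce³⁺(aq) + 3 CO₃²⁻(aq)
If s mol/L of Ce₂(CO₃)₃ dissolves, [Ce³⁺] = 2s and [CO₃²⁻] = 3s.
Ksp = [Ce³⁺]^2[CO₃²⁻]^3 = (2s)^2 · (3s)^3 = 108s^5
Ksp = 108 × (5.648×10⁻⁸)^5 = 6.2×10⁻³⁵

Ksp = 6.2×10⁻³⁵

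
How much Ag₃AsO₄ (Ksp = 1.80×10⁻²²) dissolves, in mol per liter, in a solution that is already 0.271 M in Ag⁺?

Ag₃AsO₄(s) ⇌ 3 Ag⁺(aq) + AsO₄³⁻(aq)
Let s be the solubility of Ag₃AsO₄ here. The common ion gives [Ag⁺] ≈ 0.271 M, and [AsO₄³⁻] = s.
Ksp = [Ag⁺]^3[AsO₄³⁻] = (0.271)^3s
s = 1.80×10⁻²² / (0.271)^3 = 9.04×10⁻²¹
s = 9.04×10⁻²¹ M

9.04×10⁻²¹ M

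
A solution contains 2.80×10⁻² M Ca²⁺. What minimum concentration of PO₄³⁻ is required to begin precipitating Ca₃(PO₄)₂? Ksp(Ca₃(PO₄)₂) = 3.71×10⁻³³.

1.30×10⁻¹⁴ M

The threshold for precipitation is Q = Ksp.
Ca₃(PO₄)₂(s) ⇌ 3 Ca²⁺(aq) + 2 PO₄³⁻(aq)
Ksp = [Ca²⁺]^3[PO₄³⁻]^2 = [PO₄³⁻]^2(2.80×10⁻²)^3
[PO₄³⁻]^2 = 3.71×10⁻³³ / (2.80×10⁻²)^3 = 1.69×10⁻²⁸
[PO₄³⁻] = 1.30×10⁻¹⁴ M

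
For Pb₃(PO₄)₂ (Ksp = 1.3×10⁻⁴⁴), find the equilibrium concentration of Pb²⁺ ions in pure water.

2.0×10⁻⁹ M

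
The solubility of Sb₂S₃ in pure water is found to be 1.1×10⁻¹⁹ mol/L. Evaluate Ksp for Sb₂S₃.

Sb₂S₃(s) ⇌ 2 Sb³⁺(aq) + 3 S²⁻(aq)
For each mole of Sb₂S₃ that dissolves per liter, [Sb³⁺] = 2s and [S²⁻] = 3s; let s denote this solubility.
Ksp = [Sb³⁺]^2[S²⁻]^3 = (2s)^2 · (3s)^3 = 108s^5
Ksp = 108 × (1.1×10⁻¹⁹)^5 = 1.7×10⁻⁹³

Ksp = 1.7×10⁻⁹³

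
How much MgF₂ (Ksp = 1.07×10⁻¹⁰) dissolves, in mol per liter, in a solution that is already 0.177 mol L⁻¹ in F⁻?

3.42×10⁻⁹ M

MgF₂(s) ⇌ Mg²⁺(aq) + 2 F⁻(aq)
F⁻ is already present at 0.177 mol L⁻¹. If s mol/L of MgF₂ dissolves, [Mg²⁺] = s while [F⁻] ≈ 0.177 mol L⁻¹.
Ksp = [Mg²⁺][F⁻]^2 = s(0.177)^2
s = 1.07×10⁻¹⁰ / (0.177)^2 = 3.42×10⁻⁹
s = 3.42×10⁻⁹ mol L⁻¹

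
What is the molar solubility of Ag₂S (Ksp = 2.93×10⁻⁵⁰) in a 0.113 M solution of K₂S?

2.55×10⁻²⁵ M

Ag₂S(s) ⇌ 2 Ag⁺(aq) + S²⁻(aq)
Let s be the solubility of Ag₂S here. The common ion gives [S²⁻] ≈ 0.113 M, and [Ag⁺] = 2s.
Ksp = [Ag⁺]^2[S²⁻] = (2s)^2(0.113)
(2s)^2 = 2.93×10⁻⁵⁰ / (0.113) = 2.59×10⁻⁴⁹
s = 2.55×10⁻²⁵ M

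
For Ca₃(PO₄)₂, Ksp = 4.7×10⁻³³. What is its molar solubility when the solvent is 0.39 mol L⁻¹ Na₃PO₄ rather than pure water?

1.0×10⁻¹¹ M

Ca₃(PO₄)₂(s) ⇌ 3 Ca²⁺(aq) + 2 PO₄³⁻(aq)
With PO₄³⁻ already at 0.39 mol L⁻¹ and s small, take [PO₄³⁻] ≈ 0.39 mol L⁻¹ and [Ca²⁺] = 3s.
Ksp = [Ca²⁺]^3[PO₄³⁻]^2 = (3s)^3(0.39)^2
(3s)^3 = 4.7×10⁻³³ / (0.39)^2 = 3.1×10⁻³²
s = 1.0×10⁻¹¹ mol L⁻¹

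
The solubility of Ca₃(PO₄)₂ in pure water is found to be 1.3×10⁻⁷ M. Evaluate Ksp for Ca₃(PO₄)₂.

Ksp = 4.0×10⁻³³

Ca₃(PO₄)₂(s) ⇌ 3 Ca²⁺(aq) + 2 PO₄³⁻(aq)
Let s be the molar solubility. Then [Ca²⁺] = 3s and [PO₄³⁻] = 2s.
Ksp = [Ca²⁺]^3[PO₄³⁻]^2 = (3s)^3 · (2s)^2 = 108s^5
Ksp = 108 × (1.3×10⁻⁷)^5 = 4.0×10⁻³³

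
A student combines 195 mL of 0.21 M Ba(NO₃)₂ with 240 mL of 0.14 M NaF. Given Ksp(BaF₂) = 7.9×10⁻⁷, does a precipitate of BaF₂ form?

Yes

The combined volume is 435 mL.
[Ba²⁺] = (0.21)(195)/435 = 9.4×10⁻² M
[F⁻] = (0.14)(240)/435 = 7.7×10⁻² M
Q = [Ba²⁺][F⁻]^2 = 5.6×10⁻⁴
Since Q (5.6×10⁻⁴) exceeds Ksp (7.9×10⁻⁷), BaF₂ will precipitate.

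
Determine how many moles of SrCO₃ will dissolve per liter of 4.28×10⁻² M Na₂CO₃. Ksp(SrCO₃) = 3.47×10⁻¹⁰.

SrCO₃(s) ⇌ Sr²⁺(aq) + CO₃²⁻(aq)
CO₃²⁻ is already present at 4.28×10⁻² M. If s mol/L of SrCO₃ dissolves, [Sr²⁺] = s while [CO₃²⁻] ≈ 4.28×10⁻² M.
Ksp = [Sr²⁺][CO₃²⁻] = s(4.28×10⁻²)
s = 3.47×10⁻¹⁰ / (4.28×10⁻²) = 8.11×10⁻⁹
s = 8.11×10⁻⁹ M

8.11×10⁻⁹ M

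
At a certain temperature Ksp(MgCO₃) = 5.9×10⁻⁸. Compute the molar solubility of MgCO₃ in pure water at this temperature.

2.4×10⁻⁴ M

MgCO₃(s) ⇌ Mg²⁺(aq) + CO₃²⁻(aq)
Call the molar solubility s, so that [Mg²⁺] = s and [CO₃²⁻] = s.
Ksp = [Mg²⁺][CO₃²⁻] = s · s = s^2
s^2 = 5.9×10⁻⁸
Taking the 2nd root, s = 2.4×10⁻⁴ mol L⁻¹.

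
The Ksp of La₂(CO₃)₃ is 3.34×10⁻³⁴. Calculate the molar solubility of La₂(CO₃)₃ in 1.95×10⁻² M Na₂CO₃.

La₂(CO₃)₃(s) ⇌ 2 La³⁺(aq) + 3 CO₃²⁻(aq)
With CO₃²⁻ already at 1.95×10⁻² M and s small, take [CO₃²⁻] ≈ 1.95×10⁻² M and [La³⁺] = 2s.
Ksp = [La³⁺]^2[CO₃²⁻]^3 = (2s)^2(1.95×10⁻²)^3
(2s)^2 = 3.34×10⁻³⁴ / (1.95×10⁻²)^3 = 4.50×10⁻²⁹
s = 3.36×10⁻¹⁵ M

3.36×10⁻¹⁵ M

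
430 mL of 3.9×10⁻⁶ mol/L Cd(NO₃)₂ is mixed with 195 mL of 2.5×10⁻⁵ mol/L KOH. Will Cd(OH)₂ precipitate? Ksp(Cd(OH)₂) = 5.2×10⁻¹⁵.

After mixing, V = 430 mL + 195 mL = 625 mL.
[Cd²⁺] = (3.9×10⁻⁶)(430)/625 = 2.7×10⁻⁶ mol/L
[OH⁻] = (2.5×10⁻⁵)(195)/625 = 7.8×10⁻⁶ mol/L
Q = [Cd²⁺][OH⁻]^2 = 1.6×10⁻¹⁶
Since Q (1.6×10⁻¹⁶) is less than Ksp (5.2×10⁻¹⁵), no Cd(OH)₂ precipitates.

No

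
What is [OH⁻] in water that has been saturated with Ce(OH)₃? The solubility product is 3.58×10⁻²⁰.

Ce(OH)₃(s) ⇌ Ce³⁺(aq) + 3 OH⁻(aq)
With molar solubility s: [Ce³⁺] = s, [OH⁻] = 3s.
Ksp = [Ce³⁺][OH⁻]^3 = s · (3s)^3 = 27s^4 = 3.58×10⁻²⁰
s = 6.03×10⁻⁶ mol/L
[OH⁻] = 3s = 1.81×10⁻⁵ mol/L

1.81×10⁻⁵ M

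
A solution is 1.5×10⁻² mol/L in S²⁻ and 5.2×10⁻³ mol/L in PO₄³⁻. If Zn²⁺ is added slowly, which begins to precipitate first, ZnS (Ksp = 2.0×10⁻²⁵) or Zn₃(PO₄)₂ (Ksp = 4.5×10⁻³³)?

The threshold for precipitation is Q = Ksp.
For ZnS: [Zn²⁺] = (Ksp/[S²⁻]) = 1.3×10⁻²³ mol/L
For Zn₃(PO₄)₂: [Zn²⁺] = (Ksp/[PO₄³⁻]^2)^(1/3) = 5.5×10⁻¹⁰ mol/L
Since ZnS needs less Zn²⁺ to reach saturation, it precipitates first.

ZnS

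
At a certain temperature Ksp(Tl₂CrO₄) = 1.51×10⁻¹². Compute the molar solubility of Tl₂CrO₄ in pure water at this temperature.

7.23×10⁻⁵ M

Tl₂CrO₄(s) ⇌ 2 Tl⁺(aq) + CrO₄²⁻(aq)
Call the molar solubility s, so that [Tl⁺] = 2s and [CrO₄²⁻] = s.
Ksp = [Tl⁺]^2[CrO₄²⁻] = (2s)^2 · s = 4s^3
4s^3 = 1.51×10⁻¹²  ⇒  s^3 = 3.78×10⁻¹³
Taking the 3rd root, s = 7.23×10⁻⁵ mol L⁻¹.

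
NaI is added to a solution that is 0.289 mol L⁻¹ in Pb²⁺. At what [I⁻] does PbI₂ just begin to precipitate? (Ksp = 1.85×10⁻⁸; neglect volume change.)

2.53×10⁻⁴ M

The threshold for precipitation is Q = Ksp.
PbI₂(s) ⇌ Pb²⁺(aq) + 2 I⁻(aq)
Ksp = [Pb²⁺][I⁻]^2 = [I⁻]^2(0.289)
[I⁻]^2 = 1.85×10⁻⁸ / (0.289) = 6.40×10⁻⁸
[I⁻] = 2.53×10⁻⁴ mol L⁻¹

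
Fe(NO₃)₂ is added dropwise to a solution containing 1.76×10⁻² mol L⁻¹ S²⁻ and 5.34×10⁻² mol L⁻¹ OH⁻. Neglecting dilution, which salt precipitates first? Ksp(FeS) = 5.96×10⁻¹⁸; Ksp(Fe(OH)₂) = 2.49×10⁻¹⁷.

FeS

Each salt precipitates once Q = Ksp for that salt.
For FeS: [Fe²⁺] = (Ksp/[S²⁻]) = 3.39×10⁻¹⁶ mol L⁻¹
For Fe(OH)₂: [Fe²⁺] = (Ksp/[OH⁻]^2) = 8.73×10⁻¹⁵ mol L⁻¹
FeS requires the lower [Fe²⁺], so it precipitates first.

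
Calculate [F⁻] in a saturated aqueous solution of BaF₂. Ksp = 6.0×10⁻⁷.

BaF₂(s) ⇌ Ba²⁺(aq) + 2 F⁻(aq)
For each mole of BaF₂ that dissolves per liter, [Ba²⁺] = s and [F⁻] = 2s; let s denote this solubility.
Ksp = [Ba²⁺][F⁻]^2 = s · (2s)^2 = 4s^3 = 6.0×10⁻⁷
s = 5.3×10⁻³ M
[F⁻] = 2s = 1.1×10⁻² M

1.1×10⁻² M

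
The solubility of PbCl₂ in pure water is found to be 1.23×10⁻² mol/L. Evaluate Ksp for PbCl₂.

PbCl₂(s) ⇌ Pb²⁺(aq) + 2 Cl⁻(aq)
For each mole of PbCl₂ that dissolves per liter, [Pb²⁺] = s and [Cl⁻] = 2s; let s denote this solubility.
Ksp = [Pb²⁺][Cl⁻]^2 = s · (2s)^2 = 4s^3
Ksp = 4 × (1.23×10⁻²)^3 = 7.44×10⁻⁶

Ksp = 7.44×10⁻⁶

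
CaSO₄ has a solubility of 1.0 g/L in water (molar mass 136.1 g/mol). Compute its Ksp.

Ksp = 5.4×10⁻⁵

Molar solubility s = (1.0 g/L) / (136.1 g/mol) = 7.348×10⁻³ mol/L
CaSO₄(s) ⇌ Ca²⁺(aq) + SO₄²⁻(aq)
With molar solubility s: [Ca²⁺] = s, [SO₄²⁻] = s.
Ksp = [Ca²⁺][SO₄²⁻] = s · s = s^2
Ksp = (7.348×10⁻³)^2 = 5.4×10⁻⁵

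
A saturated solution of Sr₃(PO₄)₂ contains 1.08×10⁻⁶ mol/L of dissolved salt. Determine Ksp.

Ksp = 1.59×10⁻²⁸

Sr₃(PO₄)₂(s) ⇌ 3 Sr²⁺(aq) + 2 PO₄³⁻(aq)
With molar solubility s: [Sr²⁺] = 3s, [PO₄³⁻] = 2s.
Ksp = [Sr²⁺]^3[PO₄³⁻]^2 = (3s)^3 · (2s)^2 = 108s^5
Ksp = 108 × (1.08×10⁻⁶)^5 = 1.59×10⁻²⁸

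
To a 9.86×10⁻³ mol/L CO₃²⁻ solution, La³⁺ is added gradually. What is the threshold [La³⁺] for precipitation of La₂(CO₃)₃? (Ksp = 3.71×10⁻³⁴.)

Precipitation begins when Q = Ksp.
La₂(CO₃)₃(s) ⇌ 2 La³⁺(aq) + 3 CO₃²⁻(aq)
Ksp = [La³⁺]^2[CO₃²⁻]^3 = [La³⁺]^2(9.86×10⁻³)^3
[La³⁺]^2 = 3.71×10⁻³⁴ / (9.86×10⁻³)^3 = 3.87×10⁻²⁸
[La³⁺] = 1.97×10⁻¹⁴ mol/L

1.97×10⁻¹⁴ M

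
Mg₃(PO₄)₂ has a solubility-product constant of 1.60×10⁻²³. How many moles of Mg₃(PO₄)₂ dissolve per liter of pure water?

1.08×10⁻⁵ M

Mg₃(PO₄)₂(s) ⇌ 3 Mg²⁺(aq) + 2 PO₄³⁻(aq)
For each mole of Mg₃(PO₄)₂ that dissolves per liter, [Mg²⁺] = 3s and [PO₄³⁻] = 2s; let s denote this solubility.
Ksp = [Mg²⁺]^3[PO₄³⁻]^2 = (3s)^3 · (2s)^2 = 108s^5
108s^5 = 1.60×10⁻²³  ⇒  s^5 = 1.48×10⁻²⁵
s = 1.08×10⁻⁵ mol L⁻¹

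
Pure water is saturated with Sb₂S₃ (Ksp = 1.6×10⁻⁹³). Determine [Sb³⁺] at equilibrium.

Sb₂S₃(s) ⇌ 2 Sb³⁺(aq) + 3 S²⁻(aq)
If s mol/L of Sb₂S₃ dissolves, [Sb³⁺] = 2s and [S²⁻] = 3s.
Ksp = [Sb³⁺]^2[S²⁻]^3 = (2s)^2 · (3s)^3 = 108s^5 = 1.6×10⁻⁹³
s = 1.1×10⁻¹⁹ mol L⁻¹
[Sb³⁺] = 2s = 2.2×10⁻¹⁹ mol L⁻¹

2.2×10⁻¹⁹ M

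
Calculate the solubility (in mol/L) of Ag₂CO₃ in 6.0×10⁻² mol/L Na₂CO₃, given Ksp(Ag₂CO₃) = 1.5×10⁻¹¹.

7.9×10⁻⁶ M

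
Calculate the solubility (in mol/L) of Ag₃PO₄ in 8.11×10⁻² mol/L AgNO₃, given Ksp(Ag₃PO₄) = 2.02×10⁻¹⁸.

Ag₃PO₄(s) ⇌ 3 Ag⁺(aq) + PO₄³⁻(aq)
The solution already contains Ag⁺ at 8.11×10⁻² mol/L. Let s be the molar solubility of Ag₃PO₄.
[Ag⁺] ≈ 8.11×10⁻² mol/L (common ion dominates); [PO₄³⁻] = s.
Ksp = [Ag⁺]^3[PO₄³⁻] = (8.11×10⁻²)^3s
s = 2.02×10⁻¹⁸ / (8.11×10⁻²)^3 = 3.79×10⁻¹⁵
s = 3.79×10⁻¹⁵ mol/L

3.79×10⁻¹⁵ M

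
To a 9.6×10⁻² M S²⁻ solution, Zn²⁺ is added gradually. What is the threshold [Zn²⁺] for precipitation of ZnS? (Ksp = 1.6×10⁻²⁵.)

Precipitation of each salt begins when its ion product equals Ksp.
ZnS(s) ⇌ Zn²⁺(aq) + S²⁻(aq)
Ksp = [Zn²⁺][S²⁻] = [Zn²⁺](9.6×10⁻²)
[Zn²⁺] = 1.6×10⁻²⁵ / (9.6×10⁻²) = 1.7×10⁻²⁴
[Zn²⁺] = 1.7×10⁻²⁴ M

1.7×10⁻²⁴ M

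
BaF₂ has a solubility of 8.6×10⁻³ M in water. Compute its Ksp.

Ksp = 2.5×10⁻⁶

BaF₂(s) ⇌ Ba²⁺(aq) + 2 F⁻(aq)
If s mol/L of BaF₂ dissolves, [Ba²⁺] = s and [F⁻] = 2s.
Ksp = [Ba²⁺][F⁻]^2 = s · (2s)^2 = 4s^3
Ksp = 4 × (8.6×10⁻³)^3 = 2.5×10⁻⁶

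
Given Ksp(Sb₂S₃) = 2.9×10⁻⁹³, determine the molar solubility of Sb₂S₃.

Sb₂S₃(s) ⇌ 2 Sb³⁺(aq) + 3 S²⁻(aq)
If s mol/L of Sb₂S₃ dissolves, [Sb³⁺] = 2s and [S²⁻] = 3s.
Ksp = [Sb³⁺]^2[S²⁻]^3 = (2s)^2 · (3s)^3 = 108s^5
108s^5 = 2.9×10⁻⁹³  ⇒  s^5 = 2.7×10⁻⁹⁵
s = (2.7×10⁻⁹⁵)^(1/5) = 1.2×10⁻¹⁹ mol L⁻¹

1.2×10⁻¹⁹ M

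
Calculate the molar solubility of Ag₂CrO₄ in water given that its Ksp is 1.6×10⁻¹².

7.4×10⁻⁵ M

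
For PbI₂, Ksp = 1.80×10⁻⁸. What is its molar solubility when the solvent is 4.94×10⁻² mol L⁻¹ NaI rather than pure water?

7.38×10⁻⁶ M

PbI₂(s) ⇌ Pb²⁺(aq) + 2 I⁻(aq)
Let s be the solubility of PbI₂ here. The common ion gives [I⁻] ≈ 4.94×10⁻² mol L⁻¹, and [Pb²⁺] = s.
Ksp = [Pb²⁺][I⁻]^2 = s(4.94×10⁻²)^2
s = 1.80×10⁻⁸ / (4.94×10⁻²)^2 = 7.38×10⁻⁶
s = 7.38×10⁻⁶ mol L⁻¹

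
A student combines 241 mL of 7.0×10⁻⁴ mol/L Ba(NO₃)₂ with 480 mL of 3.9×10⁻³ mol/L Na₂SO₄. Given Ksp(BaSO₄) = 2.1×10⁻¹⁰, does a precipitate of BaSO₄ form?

Yes

The combined volume is 721 mL.
[Ba²⁺] = (7.0×10⁻⁴)(241)/721 = 2.3×10⁻⁴ mol/L
[SO₄²⁻] = (3.9×10⁻³)(480)/721 = 2.6×10⁻³ mol/L
Q = [Ba²⁺][SO₄²⁻] = 6.1×10⁻⁷
Because Q > Ksp (6.1×10⁻⁷ vs 2.1×10⁻¹⁰), a precipitate of BaSO₄ forms.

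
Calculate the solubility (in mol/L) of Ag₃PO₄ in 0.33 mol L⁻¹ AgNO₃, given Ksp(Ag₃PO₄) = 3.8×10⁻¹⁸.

1.1×10⁻¹⁶ M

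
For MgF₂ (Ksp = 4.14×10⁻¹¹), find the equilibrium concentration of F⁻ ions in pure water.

4.36×10⁻⁴ M

MgF₂(s) ⇌ Mg²⁺(aq) + 2 F⁻(aq)
If s mol/L of MgF₂ dissolves, [Mg²⁺] = s and [F⁻] = 2s.
Ksp = [Mg²⁺][F⁻]^2 = s · (2s)^2 = 4s^3 = 4.14×10⁻¹¹
s = 2.18×10⁻⁴ mol/L
[F⁻] = 2s = 4.36×10⁻⁴ mol/L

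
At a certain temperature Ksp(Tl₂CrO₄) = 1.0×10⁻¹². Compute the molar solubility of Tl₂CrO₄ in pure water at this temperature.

Tl₂CrO₄(s) ⇌ 2 Tl⁺(aq) + CrO₄²⁻(aq)
With molar solubility s: [Tl⁺] = 2s, [CrO₄²⁻] = s.
Ksp = [Tl⁺]^2[CrO₄²⁻] = (2s)^2 · s = 4s^3
4s^3 = 1.0×10⁻¹²  ⇒  s^3 = 2.5×10⁻¹³
Taking the 3rd root, s = 6.3×10⁻⁵ M.

6.3×10⁻⁵ M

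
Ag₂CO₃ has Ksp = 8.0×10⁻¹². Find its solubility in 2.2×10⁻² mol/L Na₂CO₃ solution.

Ag₂CO₃(s) ⇌ 2 Ag⁺(aq) + CO₃²⁻(aq)
With CO₃²⁻ already at 2.2×10⁻² mol/L and s small, take [CO₃²⁻] ≈ 2.2×10⁻² mol/L and [Ag⁺] = 2s.
Ksp = [Ag⁺]^2[CO₃²⁻] = (2s)^2(2.2×10⁻²)
(2s)^2 = 8.0×10⁻¹² / (2.2×10⁻²) = 3.6×10⁻¹⁰
s = 9.5×10⁻⁶ mol/L

9.5×10⁻⁶ M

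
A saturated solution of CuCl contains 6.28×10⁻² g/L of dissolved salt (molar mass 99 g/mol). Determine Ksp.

Ksp = 4.02×10⁻⁷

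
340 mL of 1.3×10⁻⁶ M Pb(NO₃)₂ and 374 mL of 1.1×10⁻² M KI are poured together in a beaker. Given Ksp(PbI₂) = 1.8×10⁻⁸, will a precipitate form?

After mixing, V = 340 mL + 374 mL = 714 mL.
[Pb²⁺] = (1.3×10⁻⁶)(340)/714 = 6.2×10⁻⁷ M
[I⁻] = (1.1×10⁻²)(374)/714 = 5.8×10⁻³ M
Q = [Pb²⁺][I⁻]^2 = 2.1×10⁻¹¹
Q = 2.1×10⁻¹¹ < Ksp = 1.8×10⁻⁸, so the solution is unsaturated and no precipitate forms.

No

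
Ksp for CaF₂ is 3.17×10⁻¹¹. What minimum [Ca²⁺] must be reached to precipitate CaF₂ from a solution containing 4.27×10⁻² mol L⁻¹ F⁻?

1.74×10⁻⁸ M

Each salt precipitates once Q = Ksp for that salt.
CaF₂(s) ⇌ Ca²⁺(aq) + 2 F⁻(aq)
Ksp = [Ca²⁺][F⁻]^2 = [Ca²⁺](4.27×10⁻²)^2
[Ca²⁺] = 3.17×10⁻¹¹ / (4.27×10⁻²)^2 = 1.74×10⁻⁸
[Ca²⁺] = 1.74×10⁻⁸ mol L⁻¹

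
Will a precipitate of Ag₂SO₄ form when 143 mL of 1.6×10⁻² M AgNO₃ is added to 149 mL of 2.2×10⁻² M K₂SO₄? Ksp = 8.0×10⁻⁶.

Total volume after mixing = 143 + 149 = 292 mL.
[Ag⁺] = (1.6×10⁻²)(143)/292 = 7.8×10⁻³ M
[SO₄²⁻] = (2.2×10⁻²)(149)/292 = 1.1×10⁻² M
Q = [Ag⁺]^2[SO₄²⁻] = 6.9×10⁻⁷
Since Q (6.9×10⁻⁷) is less than Ksp (8.0×10⁻⁶), no Ag₂SO₄ precipitates.

No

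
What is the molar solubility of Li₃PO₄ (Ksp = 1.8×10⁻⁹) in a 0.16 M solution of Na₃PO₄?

Li₃PO₄(s) ⇌ 3 Li⁺(aq) + PO₄³⁻(aq)
PO₄³⁻ is already present at 0.16 M. If s mol/L of Li₃PO₄ dissolves, [Li⁺] = 3s while [PO₄³⁻] ≈ 0.16 M.
Ksp = [Li⁺]^3[PO₄³⁻] = (3s)^3(0.16)
(3s)^3 = 1.8×10⁻⁹ / (0.16) = 1.1×10⁻⁸
s = 7.5×10⁻⁴ M

7.5×10⁻⁴ M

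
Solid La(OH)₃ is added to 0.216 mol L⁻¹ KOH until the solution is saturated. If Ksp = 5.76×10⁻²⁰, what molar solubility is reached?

5.72×10⁻¹⁸ M

La(OH)₃(s) ⇌ La³⁺(aq) + 3 OH⁻(aq)
Let s be the solubility of La(OH)₃ here. The common ion gives [OH⁻] ≈ 0.216 mol L⁻¹, and [La³⁺] = s.
Ksp = [La³⁺][OH⁻]^3 = s(0.216)^3
s = 5.76×10⁻²⁰ / (0.216)^3 = 5.72×10⁻¹⁸
s = 5.72×10⁻¹⁸ mol L⁻¹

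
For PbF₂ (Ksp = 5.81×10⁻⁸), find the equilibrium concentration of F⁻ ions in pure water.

4.88×10⁻³ M

PbF₂(s) ⇌ Pb²⁺(aq) + 2 F⁻(aq)
Let s be the molar solubility. Then [Pb²⁺] = s and [F⁻] = 2s.
Ksp = [Pb²⁺][F⁻]^2 = s · (2s)^2 = 4s^3 = 5.81×10⁻⁸
s = 2.44×10⁻³ mol/L
[F⁻] = 2s = 4.88×10⁻³ mol/L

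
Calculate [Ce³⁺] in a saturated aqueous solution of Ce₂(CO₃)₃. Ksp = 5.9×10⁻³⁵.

1.1×10⁻⁷ M

Ce₂(CO₃)₃(s) ⇌ 2 Ce³⁺(aq) + 3 CO₃²⁻(aq)
With molar solubility s: [Ce³⁺] = 2s, [CO₃²⁻] = 3s.
Ksp = [Ce³⁺]^2[CO₃²⁻]^3 = (2s)^2 · (3s)^3 = 108s^5 = 5.9×10⁻³⁵
s = 5.6×10⁻⁸ mol/L
[Ce³⁺] = 2s = 1.1×10⁻⁷ mol/L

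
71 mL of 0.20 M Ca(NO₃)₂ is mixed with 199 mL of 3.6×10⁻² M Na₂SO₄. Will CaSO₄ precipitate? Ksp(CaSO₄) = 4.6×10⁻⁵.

Yes

Total volume after mixing = 71 + 199 = 270 mL.
[Ca²⁺] = (0.20)(71)/270 = 5.3×10⁻² M
[SO₄²⁻] = (3.6×10⁻²)(199)/270 = 2.7×10⁻² M
Q = [Ca²⁺][SO₄²⁻] = 1.4×10⁻³
Since Q (1.4×10⁻³) exceeds Ksp (4.6×10⁻⁵), CaSO₄ will precipitate.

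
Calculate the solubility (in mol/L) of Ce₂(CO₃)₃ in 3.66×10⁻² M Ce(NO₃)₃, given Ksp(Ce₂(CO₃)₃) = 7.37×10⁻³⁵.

Ce₂(CO₃)₃(s) ⇌ 2 Ce³⁺(aq) + 3 CO₃²⁻(aq)
Let s be the solubility of Ce₂(CO₃)₃ here. The common ion gives [Ce³⁺] ≈ 3.66×10⁻² M, and [CO₃²⁻] = 3s.
Ksp = [Ce³⁺]^2[CO₃²⁻]^3 = (3.66×10⁻²)^2(3s)^3
(3s)^3 = 7.37×10⁻³⁵ / (3.66×10⁻²)^2 = 5.50×10⁻³²
s = 1.27×10⁻¹¹ M

1.27×10⁻¹¹ M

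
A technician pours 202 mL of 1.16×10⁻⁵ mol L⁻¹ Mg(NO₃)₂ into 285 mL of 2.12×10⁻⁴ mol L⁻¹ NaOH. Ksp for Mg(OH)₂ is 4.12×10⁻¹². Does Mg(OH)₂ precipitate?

After mixing, V = 202 mL + 285 mL = 487 mL.
[Mg²⁺] = (1.16×10⁻⁵)(202)/487 = 4.81×10⁻⁶ mol L⁻¹
[OH⁻] = (2.12×10⁻⁴)(285)/487 = 1.24×10⁻⁴ mol L⁻¹
Q = [Mg²⁺][OH⁻]^2 = 7.41×10⁻¹⁴
Q = 7.41×10⁻¹⁴ < Ksp = 4.12×10⁻¹², so the solution is unsaturated and no precipitate forms.

No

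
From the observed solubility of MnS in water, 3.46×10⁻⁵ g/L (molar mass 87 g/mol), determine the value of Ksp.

Ksp = 1.58×10⁻¹³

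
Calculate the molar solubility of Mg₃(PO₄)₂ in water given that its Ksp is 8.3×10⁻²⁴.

9.5×10⁻⁶ M

Mg₃(PO₄)₂(s) ⇌ 3 Mg²⁺(aq) + 2 PO₄³⁻(aq)
Call the molar solubility s, so that [Mg²⁺] = 3s and [PO₄³⁻] = 2s.
Ksp = [Mg²⁺]^3[PO₄³⁻]^2 = (3s)^3 · (2s)^2 = 108s^5
108s^5 = 8.3×10⁻²⁴  ⇒  s^5 = 7.7×10⁻²⁶
Taking the 5th root, s = 9.5×10⁻⁶ M.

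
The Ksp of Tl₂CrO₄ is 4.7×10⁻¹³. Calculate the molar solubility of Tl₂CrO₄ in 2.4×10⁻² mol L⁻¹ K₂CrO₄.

2.2×10⁻⁶ M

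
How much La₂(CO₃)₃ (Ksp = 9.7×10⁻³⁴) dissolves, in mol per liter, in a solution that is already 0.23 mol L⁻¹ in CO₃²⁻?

La₂(CO₃)₃(s) ⇌ 2 La³⁺(aq) + 3 CO₃²⁻(aq)
With CO₃²⁻ already at 0.23 mol L⁻¹ and s small, take [CO₃²⁻] ≈ 0.23 mol L⁻¹ and [La³⁺] = 2s.
Ksp = [La³⁺]^2[CO₃²⁻]^3 = (2s)^2(0.23)^3
(2s)^2 = 9.7×10⁻³⁴ / (0.23)^3 = 8.0×10⁻³²
s = 1.4×10⁻¹⁶ mol L⁻¹

1.4×10⁻¹⁶ M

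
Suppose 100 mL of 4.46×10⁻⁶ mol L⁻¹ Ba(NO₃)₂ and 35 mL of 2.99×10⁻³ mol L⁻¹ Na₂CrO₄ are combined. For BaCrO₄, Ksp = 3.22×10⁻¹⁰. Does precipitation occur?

Yes

Total volume after mixing = 100 + 35 = 135 mL.
[Ba²⁺] = (4.46×10⁻⁶)(100)/135 = 3.30×10⁻⁶ mol L⁻¹
[CrO₄²⁻] = (2.99×10⁻³)(35)/135 = 7.75×10⁻⁴ mol L⁻¹
Q = [Ba²⁺][CrO₄²⁻] = 2.56×10⁻⁹
Because Q > Ksp (2.56×10⁻⁹ vs 3.22×10⁻¹⁰), a precipitate of BaCrO₄ forms.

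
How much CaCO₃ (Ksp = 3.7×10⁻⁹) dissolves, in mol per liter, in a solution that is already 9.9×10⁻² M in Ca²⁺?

CaCO₃(s) ⇌ Ca²⁺(aq) + CO₃²⁻(aq)
With Ca²⁺ already at 9.9×10⁻² M and s small, take [Ca²⁺] ≈ 9.9×10⁻² M and [CO₃²⁻] = s.
Ksp = [Ca²⁺][CO₃²⁻] = (9.9×10⁻²)s
s = 3.7×10⁻⁹ / (9.9×10⁻²) = 3.7×10⁻⁸
s = 3.7×10⁻⁸ M

3.7×10⁻⁸ M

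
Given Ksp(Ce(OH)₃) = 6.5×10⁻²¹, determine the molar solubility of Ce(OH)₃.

Ce(OH)₃(s) ⇌ Ce³⁺(aq) + 3 OH⁻(aq)
If s mol/L of Ce(OH)₃ dissolves, [Ce³⁺] = s and [OH⁻] = 3s.
Ksp = [Ce³⁺][OH⁻]^3 = s · (3s)^3 = 27s^4
27s^4 = 6.5×10⁻²¹  ⇒  s^4 = 2.4×10⁻²²
s = 3.9×10⁻⁶ M

3.9×10⁻⁶ M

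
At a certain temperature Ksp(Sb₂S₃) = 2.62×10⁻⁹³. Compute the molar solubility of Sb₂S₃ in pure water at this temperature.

Sb₂S₃(s) ⇌ 2 Sb³⁺(aq) + 3 S²⁻(aq)
Let s be the molar solubility. Then [Sb³⁺] = 2s and [S²⁻] = 3s.
Ksp = [Sb³⁺]^2[S²⁻]^3 = (2s)^2 · (3s)^3 = 108s^5
108s^5 = 2.62×10⁻⁹³  ⇒  s^5 = 2.43×10⁻⁹⁵
s = (2.43×10⁻⁹⁵)^(1/5) = 1.19×10⁻¹⁹ mol L⁻¹

1.19×10⁻¹⁹ M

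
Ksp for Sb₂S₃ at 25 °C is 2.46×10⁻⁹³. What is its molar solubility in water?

Sb₂S₃(s) ⇌ 2 Sb³⁺(aq) + 3 S²⁻(aq)
With molar solubility s: [Sb³⁺] = 2s, [S²⁻] = 3s.
Ksp = [Sb³⁺]^2[S²⁻]^3 = (2s)^2 · (3s)^3 = 108s^5
108s^5 = 2.46×10⁻⁹³  ⇒  s^5 = 2.28×10⁻⁹⁵
s = (2.28×10⁻⁹⁵)^(1/5) = 1.18×10⁻¹⁹ mol L⁻¹

1.18×10⁻¹⁹ M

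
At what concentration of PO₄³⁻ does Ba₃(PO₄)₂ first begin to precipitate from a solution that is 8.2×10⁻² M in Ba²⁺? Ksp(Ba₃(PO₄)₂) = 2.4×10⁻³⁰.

6.6×10⁻¹⁴ M

Each salt precipitates once Q = Ksp for that salt.
Ba₃(PO₄)₂(s) ⇌ 3 Ba²⁺(aq) + 2 PO₄³⁻(aq)
Ksp = [Ba²⁺]^3[PO₄³⁻]^2 = [PO₄³⁻]^2(8.2×10⁻²)^3
[PO₄³⁻]^2 = 2.4×10⁻³⁰ / (8.2×10⁻²)^3 = 4.4×10⁻²⁷
[PO₄³⁻] = 6.6×10⁻¹⁴ M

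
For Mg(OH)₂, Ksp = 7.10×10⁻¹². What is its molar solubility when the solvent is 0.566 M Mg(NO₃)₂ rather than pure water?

1.77×10⁻⁶ M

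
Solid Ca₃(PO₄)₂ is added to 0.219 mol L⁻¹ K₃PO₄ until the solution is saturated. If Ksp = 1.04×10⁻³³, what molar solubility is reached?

Ca₃(PO₄)₂(s) ⇌ 3 Ca²⁺(aq) + 2 PO₄³⁻(aq)
Let s be the solubility of Ca₃(PO₄)₂ here. The common ion gives [PO₄³⁻] ≈ 0.219 mol L⁻¹, and [Ca²⁺] = 3s.
Ksp = [Ca²⁺]^3[PO₄³⁻]^2 = (3s)^3(0.219)^2
(3s)^3 = 1.04×10⁻³³ / (0.219)^2 = 2.17×10⁻³²
s = 9.30×10⁻¹² mol L⁻¹

9.30×10⁻¹² M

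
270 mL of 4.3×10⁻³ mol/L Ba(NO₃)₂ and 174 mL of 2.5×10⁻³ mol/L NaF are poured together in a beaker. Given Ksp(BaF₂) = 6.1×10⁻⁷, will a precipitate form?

After mixing, V = 270 mL + 174 mL = 444 mL.
[Ba²⁺] = (4.3×10⁻³)(270)/444 = 2.6×10⁻³ mol/L
[F⁻] = (2.5×10⁻³)(174)/444 = 9.8×10⁻⁴ mol/L
Q = [Ba²⁺][F⁻]^2 = 2.5×10⁻⁹
Q = 2.5×10⁻⁹ < Ksp = 6.1×10⁻⁷, so the solution is unsaturated and no precipitate forms.

No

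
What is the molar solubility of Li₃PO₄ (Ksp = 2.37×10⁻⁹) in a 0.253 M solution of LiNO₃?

Li₃PO₄(s) ⇌ 3 Li⁺(aq) + PO₄³⁻(aq)
The solution already contains Li⁺ at 0.253 M. Let s be the molar solubility of Li₃PO₄.
[Li⁺] ≈ 0.253 M (common ion dominates); [PO₄³⁻] = s.
Ksp = [Li⁺]^3[PO₄³⁻] = (0.253)^3s
s = 2.37×10⁻⁹ / (0.253)^3 = 1.46×10⁻⁷
s = 1.46×10⁻⁷ M

1.46×10⁻⁷ M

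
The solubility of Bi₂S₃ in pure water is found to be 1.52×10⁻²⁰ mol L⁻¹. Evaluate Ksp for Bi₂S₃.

Bi₂S₃(s) ⇌ 2 Bi³⁺(aq) + 3 S²⁻(aq)
Call the molar solubility s, so that [Bi³⁺] = 2s and [S²⁻] = 3s.
Ksp = [Bi³⁺]^2[S²⁻]^3 = (2s)^2 · (3s)^3 = 108s^5
Ksp = 108 × (1.52×10⁻²⁰)^5 = 8.76×10⁻⁹⁸

Ksp = 8.76×10⁻⁹⁸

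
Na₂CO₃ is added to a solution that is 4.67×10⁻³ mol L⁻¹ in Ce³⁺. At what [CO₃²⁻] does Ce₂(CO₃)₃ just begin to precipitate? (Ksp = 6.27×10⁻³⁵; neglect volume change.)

1.42×10⁻¹⁰ M

Precipitation begins when Q = Ksp.
Ce₂(CO₃)₃(s) ⇌ 2 Ce³⁺(aq) + 3 CO₃²⁻(aq)
Ksp = [Ce³⁺]^2[CO₃²⁻]^3 = [CO₃²⁻]^3(4.67×10⁻³)^2
[CO₃²⁻]^3 = 6.27×10⁻³⁵ / (4.67×10⁻³)^2 = 2.87×10⁻³⁰
[CO₃²⁻] = 1.42×10⁻¹⁰ mol L⁻¹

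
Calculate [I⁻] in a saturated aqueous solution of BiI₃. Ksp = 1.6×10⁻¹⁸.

BiI₃(s) ⇌ Bi³⁺(aq) + 3 I⁻(aq)
Let s be the molar solubility. Then [Bi³⁺] = s and [I⁻] = 3s.
Ksp = [Bi³⁺][I⁻]^3 = s · (3s)^3 = 27s^4 = 1.6×10⁻¹⁸
s = 1.6×10⁻⁵ mol/L
[I⁻] = 3s = 4.7×10⁻⁵ mol/L

4.7×10⁻⁵ M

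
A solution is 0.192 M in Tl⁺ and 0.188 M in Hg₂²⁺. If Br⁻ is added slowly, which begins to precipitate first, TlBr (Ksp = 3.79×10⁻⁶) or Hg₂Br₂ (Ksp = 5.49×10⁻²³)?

Hg₂Br₂

Precipitation begins when Q = Ksp.
For TlBr: [Br⁻] = (Ksp/[Tl⁺]) = 1.97×10⁻⁵ M
For Hg₂Br₂: [Br⁻] = (Ksp/[Hg₂²⁺])^(1/2) = 1.71×10⁻¹¹ M
The smaller threshold [Br⁻] is reached first, so Hg₂Br₂ precipitates first.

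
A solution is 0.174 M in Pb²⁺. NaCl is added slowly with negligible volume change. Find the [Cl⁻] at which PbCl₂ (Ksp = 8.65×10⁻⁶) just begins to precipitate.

Precipitation of each salt begins when its ion product equals Ksp.
PbCl₂(s) ⇌ Pb²⁺(aq) + 2 Cl⁻(aq)
Ksp = [Pb²⁺][Cl⁻]^2 = [Cl⁻]^2(0.174)
[Cl⁻]^2 = 8.65×10⁻⁶ / (0.174) = 4.97×10⁻⁵
[Cl⁻] = 7.05×10⁻³ M

7.05×10⁻³ M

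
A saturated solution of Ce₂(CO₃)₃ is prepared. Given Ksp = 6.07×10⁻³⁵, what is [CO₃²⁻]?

Ce₂(CO₃)₃(s) ⇌ 2 Ce³⁺(aq) + 3 CO₃²⁻(aq)
With molar solubility s: [Ce³⁺] = 2s, [CO₃²⁻] = 3s.
Ksp = [Ce³⁺]^2[CO₃²⁻]^3 = (2s)^2 · (3s)^3 = 108s^5 = 6.07×10⁻³⁵
s = 5.62×10⁻⁸ mol L⁻¹
[CO₃²⁻] = 3s = 1.69×10⁻⁷ mol L⁻¹

1.69×10⁻⁷ M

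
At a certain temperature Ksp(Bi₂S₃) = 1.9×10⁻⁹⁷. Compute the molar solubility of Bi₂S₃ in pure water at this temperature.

1.8×10⁻²⁰ M

Bi₂S₃(s) ⇌ 2 Bi³⁺(aq) + 3 S²⁻(aq)
With molar solubility s: [Bi³⁺] = 2s, [S²⁻] = 3s.
Ksp = [Bi³⁺]^2[S²⁻]^3 = (2s)^2 · (3s)^3 = 108s^5
108s^5 = 1.9×10⁻⁹⁷  ⇒  s^5 = 1.8×10⁻⁹⁹
Taking the 5th root, s = 1.8×10⁻²⁰ mol/L.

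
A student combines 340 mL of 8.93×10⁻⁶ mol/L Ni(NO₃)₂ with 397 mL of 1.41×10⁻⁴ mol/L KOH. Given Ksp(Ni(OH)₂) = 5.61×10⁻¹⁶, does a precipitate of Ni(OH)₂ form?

Total volume after mixing = 340 + 397 = 737 mL.
[Ni²⁺] = (8.93×10⁻⁶)(340)/737 = 4.12×10⁻⁶ mol/L
[OH⁻] = (1.41×10⁻⁴)(397)/737 = 7.60×10⁻⁵ mol/L
Q = [Ni²⁺][OH⁻]^2 = 2.38×10⁻¹⁴
Q = 2.38×10⁻¹⁴ > Ksp = 5.61×10⁻¹⁶, so the solution is supersaturated and Ni(OH)₂ precipitates.

Yes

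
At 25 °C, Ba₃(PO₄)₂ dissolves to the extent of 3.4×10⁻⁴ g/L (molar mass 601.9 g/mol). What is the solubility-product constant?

Ksp = 6.2×10⁻³⁰

Molar solubility s = (3.4×10⁻⁴ g/L) / (601.9 g/mol) = 5.649×10⁻⁷ mol/L
Ba₃(PO₄)₂(s) ⇌ 3 Ba²⁺(aq) + 2 PO₄³⁻(aq)
Let s be the molar solubility. Then [Ba²⁺] = 3s and [PO₄³⁻] = 2s.
Ksp = [Ba²⁺]^3[PO₄³⁻]^2 = (3s)^3 · (2s)^2 = 108s^5
Ksp = 108 × (5.649×10⁻⁷)^5 = 6.2×10⁻³⁰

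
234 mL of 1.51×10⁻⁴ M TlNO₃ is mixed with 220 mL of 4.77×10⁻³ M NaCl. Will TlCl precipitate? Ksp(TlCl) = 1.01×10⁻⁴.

No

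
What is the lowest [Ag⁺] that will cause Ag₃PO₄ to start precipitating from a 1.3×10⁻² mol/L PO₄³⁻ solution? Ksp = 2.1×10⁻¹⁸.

Precipitation begins when Q = Ksp.
Ag₃PO₄(s) ⇌ 3 Ag⁺(aq) + PO₄³⁻(aq)
Ksp = [Ag⁺]^3[PO₄³⁻] = [Ag⁺]^3(1.3×10⁻²)
[Ag⁺]^3 = 2.1×10⁻¹⁸ / (1.3×10⁻²) = 1.6×10⁻¹⁶
[Ag⁺] = 5.4×10⁻⁶ mol/L

5.4×10⁻⁶ M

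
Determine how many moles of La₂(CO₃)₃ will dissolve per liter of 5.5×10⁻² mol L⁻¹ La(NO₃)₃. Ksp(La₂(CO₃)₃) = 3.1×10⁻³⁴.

1.6×10⁻¹¹ M

La₂(CO₃)₃(s) ⇌ 2 La³⁺(aq) + 3 CO₃²⁻(aq)
Let s be the solubility of La₂(CO₃)₃ here. The common ion gives [La³⁺] ≈ 5.5×10⁻² mol L⁻¹, and [CO₃²⁻] = 3s.
Ksp = [La³⁺]^2[CO₃²⁻]^3 = (5.5×10⁻²)^2(3s)^3
(3s)^3 = 3.1×10⁻³⁴ / (5.5×10⁻²)^2 = 1.0×10⁻³¹
s = 1.6×10⁻¹¹ mol L⁻¹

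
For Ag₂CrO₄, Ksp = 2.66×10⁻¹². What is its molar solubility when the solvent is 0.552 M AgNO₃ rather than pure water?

8.73×10⁻¹² M

Ag₂CrO₄(s) ⇌ 2 Ag⁺(aq) + CrO₄²⁻(aq)
Let s be the solubility of Ag₂CrO₄ here. The common ion gives [Ag⁺] ≈ 0.552 M, and [CrO₄²⁻] = s.
Ksp = [Ag⁺]^2[CrO₄²⁻] = (0.552)^2s
s = 2.66×10⁻¹² / (0.552)^2 = 8.73×10⁻¹²
s = 8.73×10⁻¹² M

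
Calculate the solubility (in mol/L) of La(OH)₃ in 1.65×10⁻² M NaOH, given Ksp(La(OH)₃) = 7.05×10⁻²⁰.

1.57×10⁻¹⁴ M

La(OH)₃(s) ⇌ La³⁺(aq) + 3 OH⁻(aq)
Let s be the solubility of La(OH)₃ here. The common ion gives [OH⁻] ≈ 1.65×10⁻² M, and [La³⁺] = s.
Ksp = [La³⁺][OH⁻]^3 = s(1.65×10⁻²)^3
s = 7.05×10⁻²⁰ / (1.65×10⁻²)^3 = 1.57×10⁻¹⁴
s = 1.57×10⁻¹⁴ M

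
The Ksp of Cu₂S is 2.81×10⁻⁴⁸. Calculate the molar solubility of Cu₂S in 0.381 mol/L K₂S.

Cu₂S(s) ⇌ 2 Cu⁺(aq) + S²⁻(aq)
The solution already contains S²⁻ at 0.381 mol/L. Let s be the molar solubility of Cu₂S.
[S²⁻] ≈ 0.381 mol/L (common ion dominates); [Cu⁺] = 2s.
Ksp = [Cu⁺]^2[S²⁻] = (2s)^2(0.381)
(2s)^2 = 2.81×10⁻⁴⁸ / (0.381) = 7.38×10⁻⁴⁸
s = 1.36×10⁻²⁴ mol/L

1.36×10⁻²⁴ M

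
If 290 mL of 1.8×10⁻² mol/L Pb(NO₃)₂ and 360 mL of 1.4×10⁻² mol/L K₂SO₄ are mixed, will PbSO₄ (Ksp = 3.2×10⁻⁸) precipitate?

After mixing, V = 290 mL + 360 mL = 650 mL.
[Pb²⁺] = (1.8×10⁻²)(290)/650 = 8.0×10⁻³ mol/L
[SO₄²⁻] = (1.4×10⁻²)(360)/650 = 7.8×10⁻³ mol/L
Q = [Pb²⁺][SO₄²⁻] = 6.2×10⁻⁵
Because Q > Ksp (6.2×10⁻⁵ vs 3.2×10⁻⁸), a precipitate of PbSO₄ forms.

Yes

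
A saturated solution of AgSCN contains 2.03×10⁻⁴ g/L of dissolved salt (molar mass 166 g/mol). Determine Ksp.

s = (2.03×10⁻⁴ g L⁻¹)/(166 g mol⁻¹) = 1.2229×10⁻⁶ M
AgSCN(s) ⇌ Ag⁺(aq) + SCN⁻(aq)
Call the molar solubility s, so that [Ag⁺] = s and [SCN⁻] = s.
Ksp = [Ag⁺][SCN⁻] = s · s = s^2
Ksp = (1.2229×10⁻⁶)^2 = 1.50×10⁻¹²

Ksp = 1.50×10⁻¹²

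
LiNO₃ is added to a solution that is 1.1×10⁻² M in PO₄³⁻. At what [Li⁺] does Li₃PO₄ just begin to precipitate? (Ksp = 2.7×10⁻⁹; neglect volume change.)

6.3×10⁻³ M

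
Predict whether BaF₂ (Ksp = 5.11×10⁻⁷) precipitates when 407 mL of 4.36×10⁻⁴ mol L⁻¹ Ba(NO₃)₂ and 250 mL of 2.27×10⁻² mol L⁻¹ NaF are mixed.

No

Total volume after mixing = 407 + 250 = 657 mL.
[Ba²⁺] = (4.36×10⁻⁴)(407)/657 = 2.70×10⁻⁴ mol L⁻¹
[F⁻] = (2.27×10⁻²)(250)/657 = 8.64×10⁻³ mol L⁻¹
Q = [Ba²⁺][F⁻]^2 = 2.02×10⁻⁸
Q = 2.02×10⁻⁸ < Ksp = 5.11×10⁻⁷, so the solution is unsaturated and no precipitate forms.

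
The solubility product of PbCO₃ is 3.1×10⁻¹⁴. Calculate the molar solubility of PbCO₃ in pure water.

1.8×10⁻⁷ M

PbCO₃(s) ⇌ Pb²⁺(aq) + CO₃²⁻(aq)
For each mole of PbCO₃ that dissolves per liter, [Pb²⁺] = s and [CO₃²⁻] = s; let s denote this solubility.
Ksp = [Pb²⁺][CO₃²⁻] = s · s = s^2
s^2 = 3.1×10⁻¹⁴
s = 1.8×10⁻⁷ mol L⁻¹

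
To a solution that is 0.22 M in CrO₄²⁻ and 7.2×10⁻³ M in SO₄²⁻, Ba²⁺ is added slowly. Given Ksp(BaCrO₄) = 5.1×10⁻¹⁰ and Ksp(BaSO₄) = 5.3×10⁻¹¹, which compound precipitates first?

Precipitation begins when Q = Ksp.
For BaCrO₄: [Ba²⁺] = (Ksp/[CrO₄²⁻]) = 2.3×10⁻⁹ M
For BaSO₄: [Ba²⁺] = (Ksp/[SO₄²⁻]) = 7.4×10⁻⁹ M
BaCrO₄ requires the lower [Ba²⁺], so it precipitates first.

BaCrO₄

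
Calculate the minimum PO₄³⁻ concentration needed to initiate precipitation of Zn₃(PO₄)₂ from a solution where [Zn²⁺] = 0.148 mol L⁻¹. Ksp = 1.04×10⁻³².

1.79×10⁻¹⁵ M

The threshold for precipitation is Q = Ksp.
Zn₃(PO₄)₂(s) ⇌ 3 Zn²⁺(aq) + 2 PO₄³⁻(aq)
Ksp = [Zn²⁺]^3[PO₄³⁻]^2 = [PO₄³⁻]^2(0.148)^3
[PO₄³⁻]^2 = 1.04×10⁻³² / (0.148)^3 = 3.21×10⁻³⁰
[PO₄³⁻] = 1.79×10⁻¹⁵ mol L⁻¹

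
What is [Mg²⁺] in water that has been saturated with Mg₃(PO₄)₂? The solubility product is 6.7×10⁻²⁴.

Mg₃(PO₄)₂(s) ⇌ 3 Mg²⁺(aq) + 2 PO₄³⁻(aq)
With molar solubility s: [Mg²⁺] = 3s, [PO₄³⁻] = 2s.
Ksp = [Mg²⁺]^3[PO₄³⁻]^2 = (3s)^3 · (2s)^2 = 108s^5 = 6.7×10⁻²⁴
s = 9.1×10⁻⁶ M
[Mg²⁺] = 3s = 2.7×10⁻⁵ M

2.7×10⁻⁵ M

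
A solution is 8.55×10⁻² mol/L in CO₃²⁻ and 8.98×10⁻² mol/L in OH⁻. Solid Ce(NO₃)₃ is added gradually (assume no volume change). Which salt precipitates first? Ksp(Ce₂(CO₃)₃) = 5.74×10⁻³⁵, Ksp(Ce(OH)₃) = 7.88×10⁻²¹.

A salt starts to precipitate once the ion product Q reaches its Ksp.
For Ce₂(CO₃)₃: [Ce³⁺] = (Ksp/[CO₃²⁻]^3)^(1/2) = 3.03×10⁻¹⁶ mol/L
For Ce(OH)₃: [Ce³⁺] = (Ksp/[OH⁻]^3) = 1.09×10⁻¹⁷ mol/L
Since Ce(OH)₃ needs less Ce³⁺ to reach saturation, it precipitates first.

Ce(OH)₃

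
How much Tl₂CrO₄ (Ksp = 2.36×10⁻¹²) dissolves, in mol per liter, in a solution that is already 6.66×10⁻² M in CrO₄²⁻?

Tl₂CrO₄(s) ⇌ 2 Tl⁺(aq) + CrO₄²⁻(aq)
Let s be the solubility of Tl₂CrO₄ here. The common ion gives [CrO₄²⁻] ≈ 6.66×10⁻² M, and [Tl⁺] = 2s.
Ksp = [Tl⁺]^2[CrO₄²⁻] = (2s)^2(6.66×10⁻²)
(2s)^2 = 2.36×10⁻¹² / (6.66×10⁻²) = 3.54×10⁻¹¹
s = 2.98×10⁻⁶ M

2.98×10⁻⁶ M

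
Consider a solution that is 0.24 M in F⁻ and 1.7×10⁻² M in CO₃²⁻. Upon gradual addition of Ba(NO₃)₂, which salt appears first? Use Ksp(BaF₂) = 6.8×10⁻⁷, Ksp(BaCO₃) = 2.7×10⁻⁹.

BaCO₃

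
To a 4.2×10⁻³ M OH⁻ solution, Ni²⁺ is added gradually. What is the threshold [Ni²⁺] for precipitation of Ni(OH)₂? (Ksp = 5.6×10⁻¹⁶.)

3.2×10⁻¹¹ M

Precipitation of each salt begins when its ion product equals Ksp.
Ni(OH)₂(s) ⇌ Ni²⁺(aq) + 2 OH⁻(aq)
Ksp = [Ni²⁺][OH⁻]^2 = [Ni²⁺](4.2×10⁻³)^2
[Ni²⁺] = 5.6×10⁻¹⁶ / (4.2×10⁻³)^2 = 3.2×10⁻¹¹
[Ni²⁺] = 3.2×10⁻¹¹ M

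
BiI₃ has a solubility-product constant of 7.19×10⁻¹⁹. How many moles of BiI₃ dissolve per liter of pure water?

1.28×10⁻⁵ M

BiI₃(s) ⇌ Bi³⁺(aq) + 3 I⁻(aq)
Let s be the molar solubility. Then [Bi³⁺] = s and [I⁻] = 3s.
Ksp = [Bi³⁺][I⁻]^3 = s · (3s)^3 = 27s^4
27s^4 = 7.19×10⁻¹⁹  ⇒  s^4 = 2.66×10⁻²⁰
Taking the 4th root, s = 1.28×10⁻⁵ mol/L.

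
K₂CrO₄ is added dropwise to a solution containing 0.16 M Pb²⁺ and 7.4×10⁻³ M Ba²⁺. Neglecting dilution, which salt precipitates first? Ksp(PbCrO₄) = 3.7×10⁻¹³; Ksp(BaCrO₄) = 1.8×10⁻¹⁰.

PbCrO₄

Precipitation begins when Q = Ksp.
For PbCrO₄: [CrO₄²⁻] = (Ksp/[Pb²⁺]) = 2.3×10⁻¹² M
For BaCrO₄: [CrO₄²⁻] = (Ksp/[Ba²⁺]) = 2.4×10⁻⁸ M
The smaller threshold [CrO₄²⁻] is reached first, so PbCrO₄ precipitates first.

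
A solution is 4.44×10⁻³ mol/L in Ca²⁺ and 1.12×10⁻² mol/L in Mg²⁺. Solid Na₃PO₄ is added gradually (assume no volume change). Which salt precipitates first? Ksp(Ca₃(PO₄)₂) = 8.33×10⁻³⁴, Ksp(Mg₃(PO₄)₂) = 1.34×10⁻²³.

Each salt precipitates once Q = Ksp for that salt.
For Ca₃(PO₄)₂: [PO₄³⁻] = (Ksp/[Ca²⁺]^3)^(1/2) = 9.76×10⁻¹⁴ mol/L
For Mg₃(PO₄)₂: [PO₄³⁻] = (Ksp/[Mg²⁺]^3)^(1/2) = 3.09×10⁻⁹ mol/L
Ca₃(PO₄)₂ requires the lower [PO₄³⁻], so it precipitates first.

Ca₃(PO₄)₂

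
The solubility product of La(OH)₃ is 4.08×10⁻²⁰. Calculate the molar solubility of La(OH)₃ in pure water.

6.23×10⁻⁶ M

La(OH)₃(s) ⇌ La³⁺(aq) + 3 OH⁻(aq)
Call the molar solubility s, so that [La³⁺] = s and [OH⁻] = 3s.
Ksp = [La³⁺][OH⁻]^3 = s · (3s)^3 = 27s^4
27s^4 = 4.08×10⁻²⁰  ⇒  s^4 = 1.51×10⁻²¹
s = (1.51×10⁻²¹)^(1/4) = 6.23×10⁻⁶ M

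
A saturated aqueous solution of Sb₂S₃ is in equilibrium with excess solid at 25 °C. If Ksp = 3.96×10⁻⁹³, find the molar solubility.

Sb₂S₃(s) ⇌ 2 Sb³⁺(aq) + 3 S²⁻(aq)
If s mol/L of Sb₂S₃ dissolves, [Sb³⁺] = 2s and [S²⁻] = 3s.
Ksp = [Sb³⁺]^2[S²⁻]^3 = (2s)^2 · (3s)^3 = 108s^5
108s^5 = 3.96×10⁻⁹³  ⇒  s^5 = 3.67×10⁻⁹⁵
s = (3.67×10⁻⁹⁵)^(1/5) = 1.30×10⁻¹⁹ mol/L

1.30×10⁻¹⁹ M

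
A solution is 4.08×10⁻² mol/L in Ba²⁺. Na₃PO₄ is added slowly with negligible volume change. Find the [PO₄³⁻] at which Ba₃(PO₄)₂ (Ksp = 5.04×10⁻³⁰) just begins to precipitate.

A salt starts to precipitate once the ion product Q reaches its Ksp.
Ba₃(PO₄)₂(s) ⇌ 3 Ba²⁺(aq) + 2 PO₄³⁻(aq)
Ksp = [Ba²⁺]^3[PO₄³⁻]^2 = [PO₄³⁻]^2(4.08×10⁻²)^3
[PO₄³⁻]^2 = 5.04×10⁻³⁰ / (4.08×10⁻²)^3 = 7.42×10⁻²⁶
[PO₄³⁻] = 2.72×10⁻¹³ mol/L

2.72×10⁻¹³ M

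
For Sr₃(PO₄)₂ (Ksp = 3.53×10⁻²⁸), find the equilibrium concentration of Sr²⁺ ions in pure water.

3.80×10⁻⁶ M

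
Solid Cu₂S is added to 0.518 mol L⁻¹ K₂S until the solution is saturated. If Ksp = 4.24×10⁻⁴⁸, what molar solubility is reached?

Cu₂S(s) ⇌ 2 Cu⁺(aq) + S²⁻(aq)
Let s be the solubility of Cu₂S here. The common ion gives [S²⁻] ≈ 0.518 mol L⁻¹, and [Cu⁺] = 2s.
Ksp = [Cu⁺]^2[S²⁻] = (2s)^2(0.518)
(2s)^2 = 4.24×10⁻⁴⁸ / (0.518) = 8.19×10⁻⁴⁸
s = 1.43×10⁻²⁴ mol L⁻¹

1.43×10⁻²⁴ M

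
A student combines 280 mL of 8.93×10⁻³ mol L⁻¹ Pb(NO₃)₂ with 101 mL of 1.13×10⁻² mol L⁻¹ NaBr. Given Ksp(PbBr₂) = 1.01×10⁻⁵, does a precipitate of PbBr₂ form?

No

Total volume after mixing = 280 + 101 = 381 mL.
[Pb²⁺] = (8.93×10⁻³)(280)/381 = 6.56×10⁻³ mol L⁻¹
[Br⁻] = (1.13×10⁻²)(101)/381 = 3.00×10⁻³ mol L⁻¹
Q = [Pb²⁺][Br⁻]^2 = 5.89×10⁻⁸
Q < Ksp (5.89×10⁻⁸ vs 1.01×10⁻⁵); the solution remains unsaturated and no precipitate forms.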